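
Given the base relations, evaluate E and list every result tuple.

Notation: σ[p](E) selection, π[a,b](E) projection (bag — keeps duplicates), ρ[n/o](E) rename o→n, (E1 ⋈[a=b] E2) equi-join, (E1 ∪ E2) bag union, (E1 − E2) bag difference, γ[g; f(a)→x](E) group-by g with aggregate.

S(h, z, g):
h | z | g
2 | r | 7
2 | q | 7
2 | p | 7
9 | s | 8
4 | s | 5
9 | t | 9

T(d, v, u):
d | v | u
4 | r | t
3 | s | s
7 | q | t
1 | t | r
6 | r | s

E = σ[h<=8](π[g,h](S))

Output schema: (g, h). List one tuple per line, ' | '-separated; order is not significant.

Stepwise |·|:
  S → 6
  π[g,h](S) → 6
  σ[h<=8](π[g,h](S)) → 4

== RESULT ==
g | h
5 | 4
7 | 2
7 | 2
7 | 2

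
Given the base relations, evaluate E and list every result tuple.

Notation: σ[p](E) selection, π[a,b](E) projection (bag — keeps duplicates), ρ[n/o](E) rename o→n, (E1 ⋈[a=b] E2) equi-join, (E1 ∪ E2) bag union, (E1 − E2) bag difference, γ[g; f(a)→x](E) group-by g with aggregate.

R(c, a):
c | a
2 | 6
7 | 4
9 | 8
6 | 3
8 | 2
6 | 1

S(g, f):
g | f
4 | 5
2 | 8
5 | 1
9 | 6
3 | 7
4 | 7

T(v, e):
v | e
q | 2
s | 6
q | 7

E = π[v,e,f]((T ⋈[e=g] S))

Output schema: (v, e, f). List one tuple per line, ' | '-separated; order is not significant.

Per-node cardinality:
  T → 3
  S → 6
  (T ⋈[e=g] S) → 1
  π[v,e,f]((T ⋈[e=g] S)) → 1

== RESULT ==
v | e | f
q | 2 | 8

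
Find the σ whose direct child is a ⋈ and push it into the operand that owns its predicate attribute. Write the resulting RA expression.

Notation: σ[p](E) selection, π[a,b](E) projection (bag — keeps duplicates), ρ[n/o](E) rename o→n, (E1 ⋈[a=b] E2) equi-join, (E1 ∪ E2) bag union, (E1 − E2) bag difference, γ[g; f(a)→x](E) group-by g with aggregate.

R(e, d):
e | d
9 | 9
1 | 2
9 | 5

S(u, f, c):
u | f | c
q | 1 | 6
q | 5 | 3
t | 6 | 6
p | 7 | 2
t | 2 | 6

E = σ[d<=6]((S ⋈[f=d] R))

σ filters on d, owned by the right side.
E' = (S ⋈[f=d] σ[d<=6](R))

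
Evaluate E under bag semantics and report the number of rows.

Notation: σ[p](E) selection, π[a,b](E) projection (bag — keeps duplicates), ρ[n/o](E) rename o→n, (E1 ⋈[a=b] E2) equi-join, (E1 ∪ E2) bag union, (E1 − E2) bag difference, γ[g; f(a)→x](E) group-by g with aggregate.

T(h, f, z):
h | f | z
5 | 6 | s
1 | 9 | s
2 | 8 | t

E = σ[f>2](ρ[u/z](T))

Stepwise |·|:
  T → 3
  ρ[u/z](T) → 3
  σ[f>2](ρ[u/z](T)) → 3

|E| = 3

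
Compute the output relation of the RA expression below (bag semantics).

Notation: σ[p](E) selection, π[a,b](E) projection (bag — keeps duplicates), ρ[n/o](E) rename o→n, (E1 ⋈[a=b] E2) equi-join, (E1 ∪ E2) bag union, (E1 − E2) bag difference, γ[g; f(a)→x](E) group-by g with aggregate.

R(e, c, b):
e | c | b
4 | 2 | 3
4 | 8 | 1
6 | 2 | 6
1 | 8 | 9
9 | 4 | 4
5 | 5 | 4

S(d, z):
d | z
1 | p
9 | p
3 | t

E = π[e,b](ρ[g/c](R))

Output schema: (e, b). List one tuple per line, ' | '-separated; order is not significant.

Subexpression sizes:
  R → 6
  ρ[g/c](R) → 6
  π[e,b](ρ[g/c](R)) → 6

== RESULT ==
e | b
1 | 9
4 | 1
4 | 3
5 | 4
6 | 6
9 | 4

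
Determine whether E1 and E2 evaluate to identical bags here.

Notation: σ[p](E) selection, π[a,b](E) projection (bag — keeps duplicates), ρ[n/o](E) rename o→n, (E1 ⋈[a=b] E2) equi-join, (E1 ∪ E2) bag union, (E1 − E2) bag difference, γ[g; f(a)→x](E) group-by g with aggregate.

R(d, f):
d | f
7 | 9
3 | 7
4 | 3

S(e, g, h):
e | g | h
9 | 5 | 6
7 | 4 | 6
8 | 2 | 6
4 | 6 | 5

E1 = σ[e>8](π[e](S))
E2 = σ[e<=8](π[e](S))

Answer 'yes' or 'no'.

E1 row counts bottom-up:
  S → 4
  π[e](S) → 4
  σ[e>8](π[e](S)) → 1
E2 row counts bottom-up:
  S → 4
  π[e](S) → 4
  σ[e<=8](π[e](S)) → 3

E1 result:
e
9
E2 result:
e
4
7
8
Witness: (7,) appears 0× in E1 but 1× in E2.

no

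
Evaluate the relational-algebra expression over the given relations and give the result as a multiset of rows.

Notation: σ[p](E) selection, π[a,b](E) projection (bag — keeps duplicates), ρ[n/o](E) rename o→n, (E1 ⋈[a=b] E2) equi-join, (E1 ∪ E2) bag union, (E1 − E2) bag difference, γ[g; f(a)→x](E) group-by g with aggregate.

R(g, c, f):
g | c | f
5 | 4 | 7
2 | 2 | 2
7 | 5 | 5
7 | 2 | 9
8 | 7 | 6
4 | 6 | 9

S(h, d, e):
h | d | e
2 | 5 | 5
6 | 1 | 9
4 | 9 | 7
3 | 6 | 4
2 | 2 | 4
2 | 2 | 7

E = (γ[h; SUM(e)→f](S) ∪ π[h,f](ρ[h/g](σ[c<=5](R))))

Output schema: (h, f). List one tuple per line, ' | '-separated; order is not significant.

Subexpression sizes:
  S → 6
  γ[h; SUM(e)→f](S) → 4
  R → 6
  σ[c<=5](R) → 4
  ρ[h/g](σ[c<=5](R)) → 4
  π[h,f](ρ[h/g](σ[c<=5](R))) → 4
  (γ[h; SUM(e)→f](S) ∪ π[h,f](ρ[h/g](σ[c<=5](R)))) → 8

== RESULT ==
h | f
2 | 2
2 | 16
3 | 4
4 | 7
5 | 7
6 | 9
7 | 5
7 | 9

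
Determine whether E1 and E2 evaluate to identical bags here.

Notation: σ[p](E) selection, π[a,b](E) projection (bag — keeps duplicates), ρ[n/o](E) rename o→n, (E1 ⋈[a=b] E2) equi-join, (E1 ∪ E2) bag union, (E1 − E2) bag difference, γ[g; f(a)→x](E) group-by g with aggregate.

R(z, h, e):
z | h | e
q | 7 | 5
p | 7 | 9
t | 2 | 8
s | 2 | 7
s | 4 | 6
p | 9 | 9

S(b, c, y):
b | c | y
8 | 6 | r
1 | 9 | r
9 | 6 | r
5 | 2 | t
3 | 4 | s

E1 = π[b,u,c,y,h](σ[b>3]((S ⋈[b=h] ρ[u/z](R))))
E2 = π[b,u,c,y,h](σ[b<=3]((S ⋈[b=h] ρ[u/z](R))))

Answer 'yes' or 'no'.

E1 subexpression sizes:
  S → 5
  R → 6
  ρ[u/z](R) → 6
  (S ⋈[b=h] ρ[u/z](R)) → 1
  σ[b>3]((S ⋈[b=h] ρ[u/z](R))) → 1
  π[b,u,c,y,h](σ[b>3]((S ⋈[b=h] ρ[u/z](R)))) → 1
E2 subexpression sizes:
  S → 5
  R → 6
  ρ[u/z](R) → 6
  (S ⋈[b=h] ρ[u/z](R)) → 1
  σ[b<=3]((S ⋈[b=h] ρ[u/z](R))) → 0
  π[b,u,c,y,h](σ[b<=3]((S ⋈[b=h] ρ[u/z](R)))) → 0

E1 result:
b | u | c | y | h
9 | p | 6 | r | 9
E2 result:
b | u | c | y | h
(0 rows)
Witness: (9, 'p', 6, 'r', 9) appears 1× in E1 but 0× in E2.

no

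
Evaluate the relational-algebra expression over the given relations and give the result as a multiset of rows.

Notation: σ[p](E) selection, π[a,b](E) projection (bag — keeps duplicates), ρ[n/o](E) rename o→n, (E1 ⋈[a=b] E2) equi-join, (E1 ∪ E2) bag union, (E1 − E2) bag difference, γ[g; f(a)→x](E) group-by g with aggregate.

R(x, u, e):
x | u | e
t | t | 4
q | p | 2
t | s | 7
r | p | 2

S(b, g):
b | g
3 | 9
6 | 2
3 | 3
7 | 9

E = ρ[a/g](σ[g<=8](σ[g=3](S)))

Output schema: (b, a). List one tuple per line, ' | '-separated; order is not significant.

Stepwise |·|:
  S → 4
  σ[g=3](S) → 1
  σ[g<=8](σ[g=3](S)) → 1
  ρ[a/g](σ[g<=8](σ[g=3](S))) → 1

== RESULT ==
b | a
3 | 3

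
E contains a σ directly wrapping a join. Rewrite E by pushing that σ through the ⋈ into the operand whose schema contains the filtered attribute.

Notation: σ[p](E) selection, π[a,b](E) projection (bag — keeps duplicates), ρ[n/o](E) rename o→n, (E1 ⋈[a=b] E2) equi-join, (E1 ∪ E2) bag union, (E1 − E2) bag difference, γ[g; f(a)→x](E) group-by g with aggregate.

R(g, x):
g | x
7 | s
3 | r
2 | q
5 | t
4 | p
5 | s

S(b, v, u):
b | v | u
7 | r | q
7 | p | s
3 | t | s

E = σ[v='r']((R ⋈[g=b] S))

σ filters on v, owned by the right side.
E' = (R ⋈[g=b] σ[v='r'](S))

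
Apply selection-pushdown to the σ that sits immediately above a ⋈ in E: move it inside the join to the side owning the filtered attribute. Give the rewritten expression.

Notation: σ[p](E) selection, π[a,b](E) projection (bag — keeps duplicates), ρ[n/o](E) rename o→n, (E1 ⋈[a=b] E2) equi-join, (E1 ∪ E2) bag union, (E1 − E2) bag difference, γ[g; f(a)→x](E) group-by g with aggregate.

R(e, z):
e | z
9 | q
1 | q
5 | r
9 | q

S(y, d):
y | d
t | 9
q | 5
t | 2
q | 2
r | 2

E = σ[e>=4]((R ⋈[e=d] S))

σ filters on e, owned by the left side.
E' = (σ[e>=4](R) ⋈[e=d] S)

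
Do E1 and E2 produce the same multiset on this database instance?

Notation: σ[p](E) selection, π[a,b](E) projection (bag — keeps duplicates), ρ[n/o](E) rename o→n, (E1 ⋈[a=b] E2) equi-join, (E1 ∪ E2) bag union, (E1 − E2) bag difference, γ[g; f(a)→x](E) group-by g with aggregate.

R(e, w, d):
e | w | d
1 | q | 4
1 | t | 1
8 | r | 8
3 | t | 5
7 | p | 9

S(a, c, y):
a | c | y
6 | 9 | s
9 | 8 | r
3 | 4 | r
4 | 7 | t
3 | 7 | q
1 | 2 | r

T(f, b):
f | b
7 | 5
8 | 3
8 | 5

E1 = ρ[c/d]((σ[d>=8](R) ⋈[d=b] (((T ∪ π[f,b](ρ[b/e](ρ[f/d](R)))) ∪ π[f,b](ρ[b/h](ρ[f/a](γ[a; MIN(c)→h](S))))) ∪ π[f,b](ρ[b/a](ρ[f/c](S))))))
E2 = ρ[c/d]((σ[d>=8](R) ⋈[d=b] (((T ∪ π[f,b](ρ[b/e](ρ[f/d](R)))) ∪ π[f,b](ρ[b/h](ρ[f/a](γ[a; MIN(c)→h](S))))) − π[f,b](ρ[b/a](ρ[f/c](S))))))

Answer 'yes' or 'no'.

E1 per-node cardinality:
  R → 5
  σ[d>=8](R) → 2
  T → 3
  R → 5
  ρ[f/d](R) → 5
  ρ[b/e](ρ[f/d](R)) → 5
  π[f,b](ρ[b/e](ρ[f/d](R))) → 5
  (T ∪ π[f,b](ρ[b/e](ρ[f/d](R)))) → 8
  S → 6
  γ[a; MIN(c)→h](S) → 5
  ρ[f/a](γ[a; MIN(c)→h](S)) → 5
  ρ[b/h](ρ[f/a](γ[a; MIN(c)→h](S))) → 5
  π[f,b](ρ[b/h](ρ[f/a](γ[a; MIN(c)→h](S)))) → 5
  ((T ∪ π[f,b](ρ[b/e](ρ[f/d](R)))) ∪ π[f,b](ρ[b/h](ρ[f/a](γ[a; MIN(c)→h](S))))) → 13
  S → 6
  ρ[f/c](S) → 6
  ρ[b/a](ρ[f/c](S)) → 6
  π[f,b](ρ[b/a](ρ[f/c](S))) → 6
  (((T ∪ π[f,b](ρ[b/e](ρ[f/d](R)))) ∪ π[f,b](ρ[b/h](ρ[f/a](γ[a; MIN(c)→h](S))))) ∪ π[f,b](ρ[b/a](ρ[f/c](S)))) → 19
  (σ[d>=8](R) ⋈[d=b] (((T ∪ π[f,b](ρ[b/e](ρ[f/d](R)))) ∪ π[f,b](ρ[b/h](ρ[f/a](γ[a; MIN(c)→h](S))))) ∪ π[f,b](ρ[b/a](ρ[f/c](S))))) → 4
  ρ[c/d]((σ[d>=8](R) ⋈[d=b] (((T ∪ π[f,b](ρ[b/e](ρ[f/d](R)))) ∪ π[f,b](ρ[b/h](ρ[f/a](γ[a; MIN(c)→h](S))))) ∪ π[f,b](ρ[b/a](ρ[f/c](S)))))) → 4
E2 per-node cardinality:
  R → 5
  σ[d>=8](R) → 2
  T → 3
  R → 5
  ρ[f/d](R) → 5
  ρ[b/e](ρ[f/d](R)) → 5
  π[f,b](ρ[b/e](ρ[f/d](R))) → 5
  (T ∪ π[f,b](ρ[b/e](ρ[f/d](R)))) → 8
  S → 6
  γ[a; MIN(c)→h](S) → 5
  ρ[f/a](γ[a; MIN(c)→h](S)) → 5
  ρ[b/h](ρ[f/a](γ[a; MIN(c)→h](S))) → 5
  π[f,b](ρ[b/h](ρ[f/a](γ[a; MIN(c)→h](S)))) → 5
  ((T ∪ π[f,b](ρ[b/e](ρ[f/d](R)))) ∪ π[f,b](ρ[b/h](ρ[f/a](γ[a; MIN(c)→h](S))))) → 13
  S → 6
  ρ[f/c](S) → 6
  ρ[b/a](ρ[f/c](S)) → 6
  π[f,b](ρ[b/a](ρ[f/c](S))) → 6
  (((T ∪ π[f,b](ρ[b/e](ρ[f/d](R)))) ∪ π[f,b](ρ[b/h](ρ[f/a](γ[a; MIN(c)→h](S))))) − π[f,b](ρ[b/a](ρ[f/c](S)))) → 13
  (σ[d>=8](R) ⋈[d=b] (((T ∪ π[f,b](ρ[b/e](ρ[f/d](R)))) ∪ π[f,b](ρ[b/h](ρ[f/a](γ[a; MIN(c)→h](S))))) − π[f,b](ρ[b/a](ρ[f/c](S))))) → 3
  ρ[c/d]((σ[d>=8](R) ⋈[d=b] (((T ∪ π[f,b](ρ[b/e](ρ[f/d](R)))) ∪ π[f,b](ρ[b/h](ρ[f/a](γ[a; MIN(c)→h](S))))) − π[f,b](ρ[b/a](ρ[f/c](S)))))) → 3

E1 result:
e | w | c | f | b
7 | p | 9 | 6 | 9
7 | p | 9 | 8 | 9
8 | r | 8 | 8 | 8
8 | r | 8 | 9 | 8
E2 result:
e | w | c | f | b
7 | p | 9 | 6 | 9
8 | r | 8 | 8 | 8
8 | r | 8 | 9 | 8
Witness: (7, 'p', 9, 8, 9) appears 1× in E1 but 0× in E2.

no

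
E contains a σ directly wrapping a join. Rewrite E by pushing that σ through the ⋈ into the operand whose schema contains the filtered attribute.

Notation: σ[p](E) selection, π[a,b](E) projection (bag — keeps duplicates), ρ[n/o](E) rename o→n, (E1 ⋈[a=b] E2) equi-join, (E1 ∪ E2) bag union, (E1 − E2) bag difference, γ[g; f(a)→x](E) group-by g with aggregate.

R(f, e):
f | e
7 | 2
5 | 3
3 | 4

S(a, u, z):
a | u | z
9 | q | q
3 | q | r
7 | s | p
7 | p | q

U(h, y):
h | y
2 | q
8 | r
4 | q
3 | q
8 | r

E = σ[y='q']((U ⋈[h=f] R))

σ filters on y, owned by the left side.
E' = (σ[y='q'](U) ⋈[h=f] R)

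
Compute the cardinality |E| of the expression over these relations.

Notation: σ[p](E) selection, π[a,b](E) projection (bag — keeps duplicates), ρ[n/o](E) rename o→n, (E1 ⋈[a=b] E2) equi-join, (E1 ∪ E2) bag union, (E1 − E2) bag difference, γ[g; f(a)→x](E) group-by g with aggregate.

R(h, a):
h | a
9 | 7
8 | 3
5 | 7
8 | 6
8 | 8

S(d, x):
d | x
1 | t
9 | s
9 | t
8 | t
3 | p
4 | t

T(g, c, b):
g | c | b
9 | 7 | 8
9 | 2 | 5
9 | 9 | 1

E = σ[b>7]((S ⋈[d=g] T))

Per-node cardinality:
  S → 6
  T → 3
  (S ⋈[d=g] T) → 6
  σ[b>7]((S ⋈[d=g] T)) → 2

|E| = 2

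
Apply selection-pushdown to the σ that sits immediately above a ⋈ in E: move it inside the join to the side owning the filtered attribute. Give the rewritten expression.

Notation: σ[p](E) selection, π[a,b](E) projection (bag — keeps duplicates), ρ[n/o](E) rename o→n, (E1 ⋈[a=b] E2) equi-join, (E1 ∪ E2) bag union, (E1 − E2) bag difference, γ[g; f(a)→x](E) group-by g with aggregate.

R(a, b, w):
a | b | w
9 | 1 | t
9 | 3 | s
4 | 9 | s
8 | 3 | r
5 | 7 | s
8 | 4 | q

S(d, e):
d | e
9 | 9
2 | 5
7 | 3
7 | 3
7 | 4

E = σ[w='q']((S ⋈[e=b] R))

σ filters on w, owned by the right side.
E' = (S ⋈[e=b] σ[w='q'](R))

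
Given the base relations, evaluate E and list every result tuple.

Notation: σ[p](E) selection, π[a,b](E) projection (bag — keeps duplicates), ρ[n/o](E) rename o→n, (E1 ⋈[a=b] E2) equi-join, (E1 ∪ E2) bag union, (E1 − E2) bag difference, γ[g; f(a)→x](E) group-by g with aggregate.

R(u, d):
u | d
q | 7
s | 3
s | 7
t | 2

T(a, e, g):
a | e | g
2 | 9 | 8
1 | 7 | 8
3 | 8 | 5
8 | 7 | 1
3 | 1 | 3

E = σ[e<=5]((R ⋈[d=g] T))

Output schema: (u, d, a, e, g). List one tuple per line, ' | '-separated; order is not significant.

Subexpression sizes:
  R → 4
  T → 5
  (R ⋈[d=g] T) → 1
  σ[e<=5]((R ⋈[d=g] T)) → 1

== RESULT ==
u | d | a | e | g
s | 3 | 3 | 1 | 3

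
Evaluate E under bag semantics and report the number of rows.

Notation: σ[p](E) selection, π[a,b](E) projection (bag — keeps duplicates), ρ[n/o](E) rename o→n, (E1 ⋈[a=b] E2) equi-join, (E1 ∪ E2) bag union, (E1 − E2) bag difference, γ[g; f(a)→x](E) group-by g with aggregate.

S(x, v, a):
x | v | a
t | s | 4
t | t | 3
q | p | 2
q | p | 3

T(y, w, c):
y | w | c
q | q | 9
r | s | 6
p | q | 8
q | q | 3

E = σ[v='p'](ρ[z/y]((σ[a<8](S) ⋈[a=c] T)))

Stepwise |·|:
  S → 4
  σ[a<8](S) → 4
  T → 4
  (σ[a<8](S) ⋈[a=c] T) → 2
  ρ[z/y]((σ[a<8](S) ⋈[a=c] T)) → 2
  σ[v='p'](ρ[z/y]((σ[a<8](S) ⋈[a=c] T))) → 1

|E| = 1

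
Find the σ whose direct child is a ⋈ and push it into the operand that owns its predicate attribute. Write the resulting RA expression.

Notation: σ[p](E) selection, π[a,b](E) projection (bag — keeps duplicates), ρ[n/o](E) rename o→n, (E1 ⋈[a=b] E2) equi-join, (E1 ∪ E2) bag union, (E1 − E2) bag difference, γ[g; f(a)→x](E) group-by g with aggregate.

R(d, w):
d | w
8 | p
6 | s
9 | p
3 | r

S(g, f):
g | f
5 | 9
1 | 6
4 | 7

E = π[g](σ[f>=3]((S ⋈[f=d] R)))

σ filters on f, owned by the left side.
E' = π[g]((σ[f>=3](S) ⋈[f=d] R))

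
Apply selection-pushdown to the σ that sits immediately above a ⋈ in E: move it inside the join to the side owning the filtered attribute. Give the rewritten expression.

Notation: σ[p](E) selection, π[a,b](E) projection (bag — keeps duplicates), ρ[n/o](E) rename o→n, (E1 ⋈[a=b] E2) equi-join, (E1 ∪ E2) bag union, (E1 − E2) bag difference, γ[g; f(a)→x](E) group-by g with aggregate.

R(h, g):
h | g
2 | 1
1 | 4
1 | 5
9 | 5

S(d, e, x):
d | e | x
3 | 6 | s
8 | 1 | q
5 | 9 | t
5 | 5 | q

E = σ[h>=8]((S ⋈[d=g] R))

σ filters on h, owned by the right side.
E' = (S ⋈[d=g] σ[h>=8](R))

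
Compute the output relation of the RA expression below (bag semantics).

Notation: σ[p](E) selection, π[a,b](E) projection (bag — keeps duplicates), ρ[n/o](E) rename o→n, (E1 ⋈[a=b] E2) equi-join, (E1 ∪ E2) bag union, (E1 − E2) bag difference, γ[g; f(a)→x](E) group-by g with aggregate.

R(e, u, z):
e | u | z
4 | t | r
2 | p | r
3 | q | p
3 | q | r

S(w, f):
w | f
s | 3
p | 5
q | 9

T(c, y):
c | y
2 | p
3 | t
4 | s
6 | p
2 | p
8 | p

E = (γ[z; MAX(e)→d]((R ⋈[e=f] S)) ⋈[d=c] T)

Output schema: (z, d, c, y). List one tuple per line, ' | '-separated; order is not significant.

Stepwise |·|:
  R → 4
  S → 3
  (R ⋈[e=f] S) → 2
  γ[z; MAX(e)→d]((R ⋈[e=f] S)) → 2
  T → 6
  (γ[z; MAX(e)→d]((R ⋈[e=f] S)) ⋈[d=c] T) → 2

== RESULT ==
z | d | c | y
p | 3 | 3 | t
r | 3 | 3 | t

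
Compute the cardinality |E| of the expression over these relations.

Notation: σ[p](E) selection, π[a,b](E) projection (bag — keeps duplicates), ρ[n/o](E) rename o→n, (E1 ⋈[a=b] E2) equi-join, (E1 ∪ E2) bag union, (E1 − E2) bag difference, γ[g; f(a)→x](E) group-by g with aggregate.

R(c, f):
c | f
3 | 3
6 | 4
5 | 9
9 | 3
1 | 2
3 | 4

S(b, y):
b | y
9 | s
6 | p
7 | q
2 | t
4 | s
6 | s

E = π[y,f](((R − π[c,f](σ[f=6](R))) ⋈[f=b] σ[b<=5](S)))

Per-node cardinality:
  R → 6
  R → 6
  σ[f=6](R) → 0
  π[c,f](σ[f=6](R)) → 0
  (R − π[c,f](σ[f=6](R))) → 6
  S → 6
  σ[b<=5](S) → 2
  ((R − π[c,f](σ[f=6](R))) ⋈[f=b] σ[b<=5](S)) → 3
  π[y,f](((R − π[c,f](σ[f=6](R))) ⋈[f=b] σ[b<=5](S))) → 3

|E| = 3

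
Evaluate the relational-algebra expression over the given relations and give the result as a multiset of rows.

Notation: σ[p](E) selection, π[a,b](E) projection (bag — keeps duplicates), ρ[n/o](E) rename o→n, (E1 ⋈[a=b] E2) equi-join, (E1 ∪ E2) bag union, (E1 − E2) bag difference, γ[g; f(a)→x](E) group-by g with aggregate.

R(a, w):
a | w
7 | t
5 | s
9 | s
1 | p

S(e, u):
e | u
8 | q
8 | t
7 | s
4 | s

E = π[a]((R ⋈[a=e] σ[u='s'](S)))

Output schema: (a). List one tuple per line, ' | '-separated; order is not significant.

Subexpression sizes:
  R → 4
  S → 4
  σ[u='s'](S) → 2
  (R ⋈[a=e] σ[u='s'](S)) → 1
  π[a]((R ⋈[a=e] σ[u='s'](S))) → 1

== RESULT ==
a
7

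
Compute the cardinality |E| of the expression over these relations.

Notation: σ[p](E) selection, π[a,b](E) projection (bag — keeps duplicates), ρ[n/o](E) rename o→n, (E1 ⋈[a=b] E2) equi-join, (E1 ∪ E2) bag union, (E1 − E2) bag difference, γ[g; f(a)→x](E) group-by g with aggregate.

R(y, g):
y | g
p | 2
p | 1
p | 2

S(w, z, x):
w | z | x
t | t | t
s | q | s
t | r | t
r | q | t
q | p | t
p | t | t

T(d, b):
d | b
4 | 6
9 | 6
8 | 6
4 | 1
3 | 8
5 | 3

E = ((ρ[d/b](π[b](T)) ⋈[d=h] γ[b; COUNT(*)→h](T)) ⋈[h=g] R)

Subexpression sizes:
  T → 6
  π[b](T) → 6
  ρ[d/b](π[b](T)) → 6
  T → 6
  γ[b; COUNT(*)→h](T) → 4
  (ρ[d/b](π[b](T)) ⋈[d=h] γ[b; COUNT(*)→h](T)) → 4
  R → 3
  ((ρ[d/b](π[b](T)) ⋈[d=h] γ[b; COUNT(*)→h](T)) ⋈[h=g] R) → 3

|E| = 3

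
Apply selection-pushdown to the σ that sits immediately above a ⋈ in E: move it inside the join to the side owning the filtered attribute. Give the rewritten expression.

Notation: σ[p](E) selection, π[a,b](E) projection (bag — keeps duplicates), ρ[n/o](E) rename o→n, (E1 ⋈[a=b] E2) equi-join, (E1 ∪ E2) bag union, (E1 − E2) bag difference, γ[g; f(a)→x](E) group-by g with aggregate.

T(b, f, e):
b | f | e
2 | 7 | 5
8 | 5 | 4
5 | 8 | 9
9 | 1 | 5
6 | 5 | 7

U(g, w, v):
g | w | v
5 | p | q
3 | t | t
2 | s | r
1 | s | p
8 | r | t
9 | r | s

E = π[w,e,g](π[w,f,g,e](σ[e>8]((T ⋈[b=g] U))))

σ filters on e, owned by the left side.
E' = π[w,e,g](π[w,f,g,e]((σ[e>8](T) ⋈[b=g] U)))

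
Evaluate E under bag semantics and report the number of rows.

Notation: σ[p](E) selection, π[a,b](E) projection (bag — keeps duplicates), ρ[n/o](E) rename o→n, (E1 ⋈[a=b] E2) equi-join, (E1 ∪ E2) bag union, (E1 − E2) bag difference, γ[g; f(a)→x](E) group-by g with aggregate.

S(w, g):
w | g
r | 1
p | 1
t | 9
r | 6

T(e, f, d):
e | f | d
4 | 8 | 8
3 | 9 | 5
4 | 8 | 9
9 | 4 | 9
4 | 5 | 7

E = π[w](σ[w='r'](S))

Per-node cardinality:
  S → 4
  σ[w='r'](S) → 2
  π[w](σ[w='r'](S)) → 2

|E| = 2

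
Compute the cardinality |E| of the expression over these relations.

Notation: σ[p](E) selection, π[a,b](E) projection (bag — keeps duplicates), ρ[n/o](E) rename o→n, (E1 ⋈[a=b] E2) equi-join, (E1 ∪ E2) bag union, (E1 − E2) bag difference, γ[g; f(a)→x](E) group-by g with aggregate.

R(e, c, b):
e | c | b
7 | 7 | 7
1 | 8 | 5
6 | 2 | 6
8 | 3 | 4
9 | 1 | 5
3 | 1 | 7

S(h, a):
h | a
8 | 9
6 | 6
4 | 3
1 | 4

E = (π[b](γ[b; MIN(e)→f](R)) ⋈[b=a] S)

Row counts bottom-up:
  R → 6
  γ[b; MIN(e)→f](R) → 4
  π[b](γ[b; MIN(e)→f](R)) → 4
  S → 4
  (π[b](γ[b; MIN(e)→f](R)) ⋈[b=a] S) → 2

|E| = 2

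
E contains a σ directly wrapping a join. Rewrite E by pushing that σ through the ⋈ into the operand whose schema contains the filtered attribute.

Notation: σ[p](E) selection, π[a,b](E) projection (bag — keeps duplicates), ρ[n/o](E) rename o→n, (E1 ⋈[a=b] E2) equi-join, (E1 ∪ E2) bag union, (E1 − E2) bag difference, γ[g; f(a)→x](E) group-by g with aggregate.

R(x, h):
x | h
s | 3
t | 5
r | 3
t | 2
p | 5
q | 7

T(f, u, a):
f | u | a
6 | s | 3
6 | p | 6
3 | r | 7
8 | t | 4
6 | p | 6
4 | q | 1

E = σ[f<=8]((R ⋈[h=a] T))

σ filters on f, owned by the right side.
E' = (R ⋈[h=a] σ[f<=8](T))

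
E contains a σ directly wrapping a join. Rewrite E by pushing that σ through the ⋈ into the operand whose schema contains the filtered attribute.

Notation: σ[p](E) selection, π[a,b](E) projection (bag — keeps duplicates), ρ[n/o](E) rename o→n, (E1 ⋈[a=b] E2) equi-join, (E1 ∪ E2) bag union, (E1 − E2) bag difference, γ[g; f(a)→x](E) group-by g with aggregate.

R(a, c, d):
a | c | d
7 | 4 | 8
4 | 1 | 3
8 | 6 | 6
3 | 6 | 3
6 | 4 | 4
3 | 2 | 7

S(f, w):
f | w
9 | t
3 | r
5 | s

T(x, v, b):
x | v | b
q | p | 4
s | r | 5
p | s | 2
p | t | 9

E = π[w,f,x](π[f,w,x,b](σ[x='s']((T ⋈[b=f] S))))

σ filters on x, owned by the left side.
E' = π[w,f,x](π[f,w,x,b]((σ[x='s'](T) ⋈[b=f] S)))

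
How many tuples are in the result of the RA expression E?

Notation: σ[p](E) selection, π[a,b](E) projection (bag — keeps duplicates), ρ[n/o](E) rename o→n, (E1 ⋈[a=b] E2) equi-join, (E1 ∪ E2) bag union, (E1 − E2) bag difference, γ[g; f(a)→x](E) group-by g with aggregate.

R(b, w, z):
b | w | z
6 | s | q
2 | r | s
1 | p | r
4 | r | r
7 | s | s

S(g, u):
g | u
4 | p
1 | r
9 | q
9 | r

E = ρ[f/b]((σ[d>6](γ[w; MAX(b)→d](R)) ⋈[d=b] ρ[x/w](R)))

Per-node cardinality:
  R → 5
  γ[w; MAX(b)→d](R) → 3
  σ[d>6](γ[w; MAX(b)→d](R)) → 1
  R → 5
  ρ[x/w](R) → 5
  (σ[d>6](γ[w; MAX(b)→d](R)) ⋈[d=b] ρ[x/w](R)) → 1
  ρ[f/b]((σ[d>6](γ[w; MAX(b)→d](R)) ⋈[d=b] ρ[x/w](R))) → 1

|E| = 1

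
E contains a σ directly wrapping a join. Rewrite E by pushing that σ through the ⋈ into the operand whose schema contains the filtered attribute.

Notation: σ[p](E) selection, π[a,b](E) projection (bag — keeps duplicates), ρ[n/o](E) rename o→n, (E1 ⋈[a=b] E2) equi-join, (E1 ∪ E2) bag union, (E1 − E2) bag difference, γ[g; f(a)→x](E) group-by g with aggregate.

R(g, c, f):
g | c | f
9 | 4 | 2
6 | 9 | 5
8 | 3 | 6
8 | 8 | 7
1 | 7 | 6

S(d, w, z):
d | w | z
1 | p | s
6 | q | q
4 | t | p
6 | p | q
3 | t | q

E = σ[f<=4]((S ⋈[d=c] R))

σ filters on f, owned by the right side.
E' = (S ⋈[d=c] σ[f<=4](R))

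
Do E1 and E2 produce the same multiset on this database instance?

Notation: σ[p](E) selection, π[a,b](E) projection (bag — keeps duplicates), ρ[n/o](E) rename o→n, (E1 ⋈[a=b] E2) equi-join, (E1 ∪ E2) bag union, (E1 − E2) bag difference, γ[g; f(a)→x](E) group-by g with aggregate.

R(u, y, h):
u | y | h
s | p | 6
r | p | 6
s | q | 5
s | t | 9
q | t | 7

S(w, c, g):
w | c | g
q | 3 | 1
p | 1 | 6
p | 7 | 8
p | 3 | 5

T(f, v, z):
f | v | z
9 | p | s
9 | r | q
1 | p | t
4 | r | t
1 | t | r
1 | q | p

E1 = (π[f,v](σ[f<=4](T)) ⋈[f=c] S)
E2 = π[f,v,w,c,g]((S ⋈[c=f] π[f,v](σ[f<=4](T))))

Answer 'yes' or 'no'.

E1 per-node cardinality:
  T → 6
  σ[f<=4](T) → 4
  π[f,v](σ[f<=4](T)) → 4
  S → 4
  (π[f,v](σ[f<=4](T)) ⋈[f=c] S) → 3
E2 per-node cardinality:
  S → 4
  T → 6
  σ[f<=4](T) → 4
  π[f,v](σ[f<=4](T)) → 4
  (S ⋈[c=f] π[f,v](σ[f<=4](T))) → 3
  π[f,v,w,c,g]((S ⋈[c=f] π[f,v](σ[f<=4](T)))) → 3

E1 and E2 produce the same multiset:
f | v | w | c | g
1 | p | p | 1 | 6
1 | q | p | 1 | 6
1 | t | p | 1 | 6

yes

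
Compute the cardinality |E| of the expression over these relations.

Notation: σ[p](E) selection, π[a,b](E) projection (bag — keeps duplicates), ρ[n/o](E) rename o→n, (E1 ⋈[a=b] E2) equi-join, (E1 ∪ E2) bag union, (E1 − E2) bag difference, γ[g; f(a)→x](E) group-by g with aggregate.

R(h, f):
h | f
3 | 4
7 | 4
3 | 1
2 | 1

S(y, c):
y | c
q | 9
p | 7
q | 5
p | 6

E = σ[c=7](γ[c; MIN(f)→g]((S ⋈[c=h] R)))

Row counts bottom-up:
  S → 4
  R → 4
  (S ⋈[c=h] R) → 1
  γ[c; MIN(f)→g]((S ⋈[c=h] R)) → 1
  σ[c=7](γ[c; MIN(f)→g]((S ⋈[c=h] R))) → 1

|E| = 1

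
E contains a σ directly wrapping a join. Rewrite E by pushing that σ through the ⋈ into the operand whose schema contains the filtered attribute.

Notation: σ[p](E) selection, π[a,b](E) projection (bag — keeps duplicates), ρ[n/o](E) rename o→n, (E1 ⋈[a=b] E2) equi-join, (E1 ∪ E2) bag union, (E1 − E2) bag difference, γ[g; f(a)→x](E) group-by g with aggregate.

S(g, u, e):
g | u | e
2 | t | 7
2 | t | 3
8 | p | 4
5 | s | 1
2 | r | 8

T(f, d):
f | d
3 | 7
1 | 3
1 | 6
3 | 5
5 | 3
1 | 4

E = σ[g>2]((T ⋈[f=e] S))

σ filters on g, owned by the right side.
E' = (T ⋈[f=e] σ[g>2](S))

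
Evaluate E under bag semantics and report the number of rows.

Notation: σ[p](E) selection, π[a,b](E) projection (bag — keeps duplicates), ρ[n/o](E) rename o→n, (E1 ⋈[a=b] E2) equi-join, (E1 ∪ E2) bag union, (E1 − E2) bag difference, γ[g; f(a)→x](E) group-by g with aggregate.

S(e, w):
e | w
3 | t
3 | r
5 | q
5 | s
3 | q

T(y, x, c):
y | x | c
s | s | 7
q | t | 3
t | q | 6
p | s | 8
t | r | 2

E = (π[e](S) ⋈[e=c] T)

Row counts bottom-up:
  S → 5
  π[e](S) → 5
  T → 5
  (π[e](S) ⋈[e=c] T) → 3

|E| = 3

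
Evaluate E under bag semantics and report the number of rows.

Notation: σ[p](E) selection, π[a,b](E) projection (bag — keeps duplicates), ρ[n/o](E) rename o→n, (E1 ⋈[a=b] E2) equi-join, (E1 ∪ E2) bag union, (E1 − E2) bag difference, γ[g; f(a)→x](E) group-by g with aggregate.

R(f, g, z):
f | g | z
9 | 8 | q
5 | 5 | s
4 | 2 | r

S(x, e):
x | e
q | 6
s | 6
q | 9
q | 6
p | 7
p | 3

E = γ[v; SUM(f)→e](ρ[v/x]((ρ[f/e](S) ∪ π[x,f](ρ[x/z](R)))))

Stepwise |·|:
  S → 6
  ρ[f/e](S) → 6
  R → 3
  ρ[x/z](R) → 3
  π[x,f](ρ[x/z](R)) → 3
  (ρ[f/e](S) ∪ π[x,f](ρ[x/z](R))) → 9
  ρ[v/x]((ρ[f/e](S) ∪ π[x,f](ρ[x/z](R)))) → 9
  γ[v; SUM(f)→e](ρ[v/x]((ρ[f/e](S) ∪ π[x,f](ρ[x/z](R))))) → 4

|E| = 4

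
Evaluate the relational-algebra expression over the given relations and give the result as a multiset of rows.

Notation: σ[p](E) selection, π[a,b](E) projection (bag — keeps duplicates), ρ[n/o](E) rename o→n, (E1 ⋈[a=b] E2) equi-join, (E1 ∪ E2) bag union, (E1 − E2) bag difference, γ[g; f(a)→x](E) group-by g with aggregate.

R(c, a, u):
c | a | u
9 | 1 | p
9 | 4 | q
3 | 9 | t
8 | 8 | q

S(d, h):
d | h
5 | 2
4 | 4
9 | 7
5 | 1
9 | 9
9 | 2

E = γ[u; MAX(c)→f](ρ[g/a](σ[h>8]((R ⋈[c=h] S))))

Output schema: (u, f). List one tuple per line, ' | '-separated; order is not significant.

Row counts bottom-up:
  R → 4
  S → 6
  (R ⋈[c=h] S) → 2
  σ[h>8]((R ⋈[c=h] S)) → 2
  ρ[g/a](σ[h>8]((R ⋈[c=h] S))) → 2
  γ[u; MAX(c)→f](ρ[g/a](σ[h>8]((R ⋈[c=h] S)))) → 2

== RESULT ==
u | f
p | 9
q | 9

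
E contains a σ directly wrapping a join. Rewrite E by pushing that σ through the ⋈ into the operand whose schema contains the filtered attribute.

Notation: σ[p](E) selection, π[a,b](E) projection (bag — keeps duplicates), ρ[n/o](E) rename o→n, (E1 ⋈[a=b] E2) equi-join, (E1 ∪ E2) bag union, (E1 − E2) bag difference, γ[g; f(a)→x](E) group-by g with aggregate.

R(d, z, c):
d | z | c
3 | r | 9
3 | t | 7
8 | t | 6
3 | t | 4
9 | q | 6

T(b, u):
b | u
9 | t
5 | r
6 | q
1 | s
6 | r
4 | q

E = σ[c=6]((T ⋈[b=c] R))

σ filters on c, owned by the right side.
E' = (T ⋈[b=c] σ[c=6](R))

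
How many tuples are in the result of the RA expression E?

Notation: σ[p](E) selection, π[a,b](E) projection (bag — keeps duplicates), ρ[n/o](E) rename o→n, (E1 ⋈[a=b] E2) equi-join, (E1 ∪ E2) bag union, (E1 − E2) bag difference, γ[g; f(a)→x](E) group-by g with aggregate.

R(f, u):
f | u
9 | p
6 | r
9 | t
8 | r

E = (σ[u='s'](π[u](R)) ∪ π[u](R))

Per-node cardinality:
  R → 4
  π[u](R) → 4
  σ[u='s'](π[u](R)) → 0
  R → 4
  π[u](R) → 4
  (σ[u='s'](π[u](R)) ∪ π[u](R)) → 4

|E| = 4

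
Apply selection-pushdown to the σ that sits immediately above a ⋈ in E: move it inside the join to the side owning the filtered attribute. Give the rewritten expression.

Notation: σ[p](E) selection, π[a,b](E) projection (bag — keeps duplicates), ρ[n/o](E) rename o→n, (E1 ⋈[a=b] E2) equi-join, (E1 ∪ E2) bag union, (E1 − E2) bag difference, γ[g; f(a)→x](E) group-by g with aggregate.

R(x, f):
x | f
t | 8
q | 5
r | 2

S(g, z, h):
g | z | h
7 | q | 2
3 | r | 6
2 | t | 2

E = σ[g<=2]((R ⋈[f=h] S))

σ filters on g, owned by the right side.
E' = (R ⋈[f=h] σ[g<=2](S))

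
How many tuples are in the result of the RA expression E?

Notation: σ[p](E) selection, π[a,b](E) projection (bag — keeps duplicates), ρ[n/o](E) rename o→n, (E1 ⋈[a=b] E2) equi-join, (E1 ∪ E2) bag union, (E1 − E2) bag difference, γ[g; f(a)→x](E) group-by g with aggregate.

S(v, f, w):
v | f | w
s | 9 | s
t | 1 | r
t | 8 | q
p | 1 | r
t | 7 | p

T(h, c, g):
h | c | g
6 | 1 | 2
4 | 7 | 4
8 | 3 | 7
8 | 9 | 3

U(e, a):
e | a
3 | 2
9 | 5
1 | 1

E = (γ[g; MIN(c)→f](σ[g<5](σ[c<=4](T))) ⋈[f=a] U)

Subexpression sizes:
  T → 4
  σ[c<=4](T) → 2
  σ[g<5](σ[c<=4](T)) → 1
  γ[g; MIN(c)→f](σ[g<5](σ[c<=4](T))) → 1
  U → 3
  (γ[g; MIN(c)→f](σ[g<5](σ[c<=4](T))) ⋈[f=a] U) → 1

|E| = 1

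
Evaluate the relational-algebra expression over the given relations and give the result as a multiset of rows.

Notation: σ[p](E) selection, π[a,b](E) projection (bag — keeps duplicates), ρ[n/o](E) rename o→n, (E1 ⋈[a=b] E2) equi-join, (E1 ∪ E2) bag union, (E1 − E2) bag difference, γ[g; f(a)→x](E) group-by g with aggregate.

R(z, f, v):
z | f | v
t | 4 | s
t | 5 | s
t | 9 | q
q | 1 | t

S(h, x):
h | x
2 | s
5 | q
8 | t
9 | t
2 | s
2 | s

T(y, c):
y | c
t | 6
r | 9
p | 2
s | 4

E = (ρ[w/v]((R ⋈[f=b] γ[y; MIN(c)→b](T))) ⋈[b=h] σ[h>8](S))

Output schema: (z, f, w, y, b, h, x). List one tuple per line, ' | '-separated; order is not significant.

Row counts bottom-up:
  R → 4
  T → 4
  γ[y; MIN(c)→b](T) → 4
  (R ⋈[f=b] γ[y; MIN(c)→b](T)) → 2
  ρ[w/v]((R ⋈[f=b] γ[y; MIN(c)→b](T))) → 2
  S → 6
  σ[h>8](S) → 1
  (ρ[w/v]((R ⋈[f=b] γ[y; MIN(c)→b](T))) ⋈[b=h] σ[h>8](S)) → 1

== RESULT ==
z | f | w | y | b | h | x
t | 9 | q | r | 9 | 9 | t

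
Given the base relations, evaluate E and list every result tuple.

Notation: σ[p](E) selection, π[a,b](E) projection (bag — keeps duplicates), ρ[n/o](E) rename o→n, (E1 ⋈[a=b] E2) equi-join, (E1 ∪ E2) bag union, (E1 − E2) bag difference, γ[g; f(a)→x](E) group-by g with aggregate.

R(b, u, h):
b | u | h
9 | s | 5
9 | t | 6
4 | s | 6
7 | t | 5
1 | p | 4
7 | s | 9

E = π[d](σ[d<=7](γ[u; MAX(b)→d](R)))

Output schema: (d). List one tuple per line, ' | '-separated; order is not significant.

Row counts bottom-up:
  R → 6
  γ[u; MAX(b)→d](R) → 3
  σ[d<=7](γ[u; MAX(b)→d](R)) → 1
  π[d](σ[d<=7](γ[u; MAX(b)→d](R))) → 1

== RESULT ==
d
1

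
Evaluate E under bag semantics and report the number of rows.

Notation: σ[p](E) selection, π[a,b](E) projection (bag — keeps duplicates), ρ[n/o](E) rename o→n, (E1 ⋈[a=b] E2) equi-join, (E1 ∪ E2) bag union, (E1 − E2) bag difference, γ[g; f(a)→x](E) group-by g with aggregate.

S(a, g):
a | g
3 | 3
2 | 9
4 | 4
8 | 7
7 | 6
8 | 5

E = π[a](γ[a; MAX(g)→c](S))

Row counts bottom-up:
  S → 6
  γ[a; MAX(g)→c](S) → 5
  π[a](γ[a; MAX(g)→c](S)) → 5

|E| = 5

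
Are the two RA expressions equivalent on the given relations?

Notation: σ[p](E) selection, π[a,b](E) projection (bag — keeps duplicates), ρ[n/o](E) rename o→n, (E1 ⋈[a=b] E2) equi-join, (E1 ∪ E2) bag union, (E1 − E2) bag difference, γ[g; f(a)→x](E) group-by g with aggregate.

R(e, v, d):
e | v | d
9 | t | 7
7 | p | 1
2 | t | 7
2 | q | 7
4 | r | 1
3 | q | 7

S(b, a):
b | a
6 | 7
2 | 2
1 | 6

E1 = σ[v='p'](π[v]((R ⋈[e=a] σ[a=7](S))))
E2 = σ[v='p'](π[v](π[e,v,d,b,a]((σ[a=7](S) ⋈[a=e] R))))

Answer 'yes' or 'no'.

E1 per-node cardinality:
  R → 6
  S → 3
  σ[a=7](S) → 1
  (R ⋈[e=a] σ[a=7](S)) → 1
  π[v]((R ⋈[e=a] σ[a=7](S))) → 1
  σ[v='p'](π[v]((R ⋈[e=a] σ[a=7](S)))) → 1
E2 per-node cardinality:
  S → 3
  σ[a=7](S) → 1
  R → 6
  (σ[a=7](S) ⋈[a=e] R) → 1
  π[e,v,d,b,a]((σ[a=7](S) ⋈[a=e] R)) → 1
  π[v](π[e,v,d,b,a]((σ[a=7](S) ⋈[a=e] R))) → 1
  σ[v='p'](π[v](π[e,v,d,b,a]((σ[a=7](S) ⋈[a=e] R)))) → 1

E1 and E2 produce the same multiset:
v
p

yes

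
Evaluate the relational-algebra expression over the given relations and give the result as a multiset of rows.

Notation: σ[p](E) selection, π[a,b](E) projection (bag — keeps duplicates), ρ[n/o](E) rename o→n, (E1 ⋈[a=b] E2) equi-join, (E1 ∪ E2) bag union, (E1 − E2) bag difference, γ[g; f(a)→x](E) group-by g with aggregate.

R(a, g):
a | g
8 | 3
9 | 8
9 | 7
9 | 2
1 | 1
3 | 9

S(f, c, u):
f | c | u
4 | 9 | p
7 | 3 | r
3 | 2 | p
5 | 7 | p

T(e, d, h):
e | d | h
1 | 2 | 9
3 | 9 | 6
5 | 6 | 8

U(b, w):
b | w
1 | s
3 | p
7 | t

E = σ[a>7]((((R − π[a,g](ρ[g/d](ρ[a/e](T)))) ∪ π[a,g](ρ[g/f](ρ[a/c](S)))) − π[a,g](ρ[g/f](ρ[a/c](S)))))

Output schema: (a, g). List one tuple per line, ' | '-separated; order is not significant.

Per-node cardinality:
  R → 6
  T → 3
  ρ[a/e](T) → 3
  ρ[g/d](ρ[a/e](T)) → 3
  π[a,g](ρ[g/d](ρ[a/e](T))) → 3
  (R − π[a,g](ρ[g/d](ρ[a/e](T)))) → 5
  S → 4
  ρ[a/c](S) → 4
  ρ[g/f](ρ[a/c](S)) → 4
  π[a,g](ρ[g/f](ρ[a/c](S))) → 4
  ((R − π[a,g](ρ[g/d](ρ[a/e](T)))) ∪ π[a,g](ρ[g/f](ρ[a/c](S)))) → 9
  S → 4
  ρ[a/c](S) → 4
  ρ[g/f](ρ[a/c](S)) → 4
  π[a,g](ρ[g/f](ρ[a/c](S))) → 4
  (((R − π[a,g](ρ[g/d](ρ[a/e](T)))) ∪ π[a,g](ρ[g/f](ρ[a/c](S)))) − π[a,g](ρ[g/f](ρ[a/c](S)))) → 5
  σ[a>7]((((R − π[a,g](ρ[g/d](ρ[a/e](T)))) ∪ π[a,g](ρ[g/f](ρ[a/c](S)))) − π[a,g](ρ[g/f](ρ[a/c](S))))) → 4

== RESULT ==
a | g
8 | 3
9 | 2
9 | 7
9 | 8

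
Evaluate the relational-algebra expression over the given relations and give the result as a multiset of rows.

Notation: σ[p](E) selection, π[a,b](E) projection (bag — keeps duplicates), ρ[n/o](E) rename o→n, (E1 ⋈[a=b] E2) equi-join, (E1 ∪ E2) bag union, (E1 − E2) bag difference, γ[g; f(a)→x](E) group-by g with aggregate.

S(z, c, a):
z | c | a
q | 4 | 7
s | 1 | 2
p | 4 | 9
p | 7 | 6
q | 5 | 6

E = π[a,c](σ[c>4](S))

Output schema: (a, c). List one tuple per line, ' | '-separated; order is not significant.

Per-node cardinality:
  S → 5
  σ[c>4](S) → 2
  π[a,c](σ[c>4](S)) → 2

== RESULT ==
a | c
6 | 5
6 | 7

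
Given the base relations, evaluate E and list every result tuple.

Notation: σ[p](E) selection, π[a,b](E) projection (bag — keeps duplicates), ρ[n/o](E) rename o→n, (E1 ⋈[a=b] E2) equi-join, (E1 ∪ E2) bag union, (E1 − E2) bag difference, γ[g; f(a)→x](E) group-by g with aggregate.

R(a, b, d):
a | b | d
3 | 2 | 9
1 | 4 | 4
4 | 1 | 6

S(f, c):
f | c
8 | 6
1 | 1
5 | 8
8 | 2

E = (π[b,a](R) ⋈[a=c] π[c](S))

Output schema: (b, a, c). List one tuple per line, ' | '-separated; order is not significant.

Subexpression sizes:
  R → 3
  π[b,a](R) → 3
  S → 4
  π[c](S) → 4
  (π[b,a](R) ⋈[a=c] π[c](S)) → 1

== RESULT ==
b | a | c
4 | 1 | 1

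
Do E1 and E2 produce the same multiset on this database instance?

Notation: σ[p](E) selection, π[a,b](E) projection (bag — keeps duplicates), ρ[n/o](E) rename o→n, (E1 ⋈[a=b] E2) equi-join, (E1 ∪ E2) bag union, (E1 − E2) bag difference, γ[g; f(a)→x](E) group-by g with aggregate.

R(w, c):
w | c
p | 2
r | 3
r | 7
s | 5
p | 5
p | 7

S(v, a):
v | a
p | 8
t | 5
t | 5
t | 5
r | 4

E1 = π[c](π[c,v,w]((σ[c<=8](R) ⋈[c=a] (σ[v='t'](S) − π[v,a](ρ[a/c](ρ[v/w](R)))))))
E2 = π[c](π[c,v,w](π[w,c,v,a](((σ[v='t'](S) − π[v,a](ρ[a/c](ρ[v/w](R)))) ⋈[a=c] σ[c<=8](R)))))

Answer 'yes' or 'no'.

E1 per-node cardinality:
  R → 6
  σ[c<=8](R) → 6
  S → 5
  σ[v='t'](S) → 3
  R → 6
  ρ[v/w](R) → 6
  ρ[a/c](ρ[v/w](R)) → 6
  π[v,a](ρ[a/c](ρ[v/w](R))) → 6
  (σ[v='t'](S) − π[v,a](ρ[a/c](ρ[v/w](R)))) → 3
  (σ[c<=8](R) ⋈[c=a] (σ[v='t'](S) − π[v,a](ρ[a/c](ρ[v/w](R))))) → 6
  π[c,v,w]((σ[c<=8](R) ⋈[c=a] (σ[v='t'](S) − π[v,a](ρ[a/c](ρ[v/w](R)))))) → 6
  π[c](π[c,v,w]((σ[c<=8](R) ⋈[c=a] (σ[v='t'](S) − π[v,a](ρ[a/c](ρ[v/w](R))))))) → 6
E2 per-node cardinality:
  S → 5
  σ[v='t'](S) → 3
  R → 6
  ρ[v/w](R) → 6
  ρ[a/c](ρ[v/w](R)) → 6
  π[v,a](ρ[a/c](ρ[v/w](R))) → 6
  (σ[v='t'](S) − π[v,a](ρ[a/c](ρ[v/w](R)))) → 3
  R → 6
  σ[c<=8](R) → 6
  ((σ[v='t'](S) − π[v,a](ρ[a/c](ρ[v/w](R)))) ⋈[a=c] σ[c<=8](R)) → 6
  π[w,c,v,a](((σ[v='t'](S) − π[v,a](ρ[a/c](ρ[v/w](R)))) ⋈[a=c] σ[c<=8](R))) → 6
  π[c,v,w](π[w,c,v,a](((σ[v='t'](S) − π[v,a](ρ[a/c](ρ[v/w](R)))) ⋈[a=c] σ[c<=8](R)))) → 6
  π[c](π[c,v,w](π[w,c,v,a](((σ[v='t'](S) − π[v,a](ρ[a/c](ρ[v/w](R)))) ⋈[a=c] σ[c<=8](R))))) → 6

E1 and E2 produce the same multiset:
c
5
5
5
5
5
5

yes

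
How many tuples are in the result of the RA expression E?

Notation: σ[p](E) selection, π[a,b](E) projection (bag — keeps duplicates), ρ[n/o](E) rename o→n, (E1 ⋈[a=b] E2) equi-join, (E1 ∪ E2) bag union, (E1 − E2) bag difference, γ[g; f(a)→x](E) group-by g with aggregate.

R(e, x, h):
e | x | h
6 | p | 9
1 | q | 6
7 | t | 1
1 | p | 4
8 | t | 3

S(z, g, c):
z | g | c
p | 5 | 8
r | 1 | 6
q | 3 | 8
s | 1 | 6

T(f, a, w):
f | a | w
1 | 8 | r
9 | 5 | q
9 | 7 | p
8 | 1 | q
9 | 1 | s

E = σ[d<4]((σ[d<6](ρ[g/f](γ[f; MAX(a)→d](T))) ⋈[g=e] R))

Subexpression sizes:
  T → 5
  γ[f; MAX(a)→d](T) → 3
  ρ[g/f](γ[f; MAX(a)→d](T)) → 3
  σ[d<6](ρ[g/f](γ[f; MAX(a)→d](T))) → 1
  R → 5
  (σ[d<6](ρ[g/f](γ[f; MAX(a)→d](T))) ⋈[g=e] R) → 1
  σ[d<4]((σ[d<6](ρ[g/f](γ[f; MAX(a)→d](T))) ⋈[g=e] R)) → 1

|E| = 1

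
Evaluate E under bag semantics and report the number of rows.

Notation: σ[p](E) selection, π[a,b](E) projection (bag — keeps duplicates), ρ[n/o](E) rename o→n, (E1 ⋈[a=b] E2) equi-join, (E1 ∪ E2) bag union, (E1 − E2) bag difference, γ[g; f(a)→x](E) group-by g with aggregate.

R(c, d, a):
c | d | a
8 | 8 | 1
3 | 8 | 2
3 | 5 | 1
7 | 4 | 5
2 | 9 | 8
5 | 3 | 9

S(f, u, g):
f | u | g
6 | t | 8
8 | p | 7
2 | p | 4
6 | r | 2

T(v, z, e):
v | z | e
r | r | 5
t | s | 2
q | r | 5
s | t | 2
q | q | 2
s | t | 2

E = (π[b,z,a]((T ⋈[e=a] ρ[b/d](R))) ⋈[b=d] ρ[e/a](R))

Stepwise |·|:
  T → 6
  R → 6
  ρ[b/d](R) → 6
  (T ⋈[e=a] ρ[b/d](R)) → 6
  π[b,z,a]((T ⋈[e=a] ρ[b/d](R))) → 6
  R → 6
  ρ[e/a](R) → 6
  (π[b,z,a]((T ⋈[e=a] ρ[b/d](R))) ⋈[b=d] ρ[e/a](R)) → 10

|E| = 10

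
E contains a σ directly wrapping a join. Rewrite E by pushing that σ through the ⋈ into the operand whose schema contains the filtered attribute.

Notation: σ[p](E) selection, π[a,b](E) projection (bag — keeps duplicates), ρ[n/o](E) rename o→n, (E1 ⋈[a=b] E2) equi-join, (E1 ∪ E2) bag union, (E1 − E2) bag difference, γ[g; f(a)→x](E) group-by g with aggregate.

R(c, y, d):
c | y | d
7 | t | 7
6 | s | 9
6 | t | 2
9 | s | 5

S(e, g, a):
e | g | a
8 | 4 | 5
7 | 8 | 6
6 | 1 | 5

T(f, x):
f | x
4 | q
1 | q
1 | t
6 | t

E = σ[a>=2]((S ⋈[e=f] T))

σ filters on a, owned by the left side.
E' = (σ[a>=2](S) ⋈[e=f] T)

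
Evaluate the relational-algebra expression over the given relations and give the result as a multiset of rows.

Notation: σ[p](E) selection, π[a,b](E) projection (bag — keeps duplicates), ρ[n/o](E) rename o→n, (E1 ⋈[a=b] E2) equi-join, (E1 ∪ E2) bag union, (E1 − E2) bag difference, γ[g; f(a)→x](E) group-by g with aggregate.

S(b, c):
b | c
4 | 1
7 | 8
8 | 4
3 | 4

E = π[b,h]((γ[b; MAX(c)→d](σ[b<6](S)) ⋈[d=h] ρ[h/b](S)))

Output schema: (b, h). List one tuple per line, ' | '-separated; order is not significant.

Stepwise |·|:
  S → 4
  σ[b<6](S) → 2
  γ[b; MAX(c)→d](σ[b<6](S)) → 2
  S → 4
  ρ[h/b](S) → 4
  (γ[b; MAX(c)→d](σ[b<6](S)) ⋈[d=h] ρ[h/b](S)) → 1
  π[b,h]((γ[b; MAX(c)→d](σ[b<6](S)) ⋈[d=h] ρ[h/b](S))) → 1

== RESULT ==
b | h
3 | 4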